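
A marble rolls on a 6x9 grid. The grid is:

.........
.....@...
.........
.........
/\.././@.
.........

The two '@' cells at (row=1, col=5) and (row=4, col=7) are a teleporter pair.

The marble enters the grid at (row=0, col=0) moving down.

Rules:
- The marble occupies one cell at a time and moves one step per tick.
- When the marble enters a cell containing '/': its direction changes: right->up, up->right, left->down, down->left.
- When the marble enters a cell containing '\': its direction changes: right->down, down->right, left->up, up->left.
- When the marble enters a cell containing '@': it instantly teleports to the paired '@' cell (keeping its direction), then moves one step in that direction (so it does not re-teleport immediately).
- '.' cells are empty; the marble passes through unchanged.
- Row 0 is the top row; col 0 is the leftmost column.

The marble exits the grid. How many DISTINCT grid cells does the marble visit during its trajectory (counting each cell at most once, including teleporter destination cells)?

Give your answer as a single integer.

Step 1: enter (0,0), '.' pass, move down to (1,0)
Step 2: enter (1,0), '.' pass, move down to (2,0)
Step 3: enter (2,0), '.' pass, move down to (3,0)
Step 4: enter (3,0), '.' pass, move down to (4,0)
Step 5: enter (4,0), '/' deflects down->left, move left to (4,-1)
Step 6: at (4,-1) — EXIT via left edge, pos 4
Distinct cells visited: 5 (path length 5)

Answer: 5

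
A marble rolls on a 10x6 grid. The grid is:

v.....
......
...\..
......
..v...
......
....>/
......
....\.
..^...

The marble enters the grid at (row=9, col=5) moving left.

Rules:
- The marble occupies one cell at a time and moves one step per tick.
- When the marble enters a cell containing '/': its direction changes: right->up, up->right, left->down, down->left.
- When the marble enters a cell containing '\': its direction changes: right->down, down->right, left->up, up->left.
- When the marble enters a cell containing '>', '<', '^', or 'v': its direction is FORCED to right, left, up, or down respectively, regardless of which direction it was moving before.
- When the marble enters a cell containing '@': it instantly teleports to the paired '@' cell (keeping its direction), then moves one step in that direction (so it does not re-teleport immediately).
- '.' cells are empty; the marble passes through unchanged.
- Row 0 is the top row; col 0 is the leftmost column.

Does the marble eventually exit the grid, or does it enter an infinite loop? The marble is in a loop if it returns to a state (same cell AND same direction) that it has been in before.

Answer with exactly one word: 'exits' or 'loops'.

Step 1: enter (9,5), '.' pass, move left to (9,4)
Step 2: enter (9,4), '.' pass, move left to (9,3)
Step 3: enter (9,3), '.' pass, move left to (9,2)
Step 4: enter (9,2), '^' forces left->up, move up to (8,2)
Step 5: enter (8,2), '.' pass, move up to (7,2)
Step 6: enter (7,2), '.' pass, move up to (6,2)
Step 7: enter (6,2), '.' pass, move up to (5,2)
Step 8: enter (5,2), '.' pass, move up to (4,2)
Step 9: enter (4,2), 'v' forces up->down, move down to (5,2)
Step 10: enter (5,2), '.' pass, move down to (6,2)
Step 11: enter (6,2), '.' pass, move down to (7,2)
Step 12: enter (7,2), '.' pass, move down to (8,2)
Step 13: enter (8,2), '.' pass, move down to (9,2)
Step 14: enter (9,2), '^' forces down->up, move up to (8,2)
Step 15: at (8,2) dir=up — LOOP DETECTED (seen before)

Answer: loops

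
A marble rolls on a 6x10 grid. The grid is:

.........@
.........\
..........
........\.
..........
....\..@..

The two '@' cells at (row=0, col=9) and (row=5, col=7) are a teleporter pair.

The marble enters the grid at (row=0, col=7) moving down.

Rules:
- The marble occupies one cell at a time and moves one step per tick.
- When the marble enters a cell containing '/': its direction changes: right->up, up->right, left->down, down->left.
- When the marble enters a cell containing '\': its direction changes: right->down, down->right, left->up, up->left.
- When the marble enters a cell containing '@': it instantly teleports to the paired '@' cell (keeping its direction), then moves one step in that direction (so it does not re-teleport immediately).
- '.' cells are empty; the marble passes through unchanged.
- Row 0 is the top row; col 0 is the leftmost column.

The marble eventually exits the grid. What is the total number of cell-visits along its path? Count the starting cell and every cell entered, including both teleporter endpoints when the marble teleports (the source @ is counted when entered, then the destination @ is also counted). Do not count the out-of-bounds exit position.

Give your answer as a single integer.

Answer: 8

Derivation:
Step 1: enter (0,7), '.' pass, move down to (1,7)
Step 2: enter (1,7), '.' pass, move down to (2,7)
Step 3: enter (2,7), '.' pass, move down to (3,7)
Step 4: enter (3,7), '.' pass, move down to (4,7)
Step 5: enter (4,7), '.' pass, move down to (5,7)
Step 6: enter (5,7), '@' teleport (5,7)->(0,9), also enter (0,9), move down to (1,9)
Step 7: enter (1,9), '\' deflects down->right, move right to (1,10)
Step 8: at (1,10) — EXIT via right edge, pos 1
Path length (cell visits): 8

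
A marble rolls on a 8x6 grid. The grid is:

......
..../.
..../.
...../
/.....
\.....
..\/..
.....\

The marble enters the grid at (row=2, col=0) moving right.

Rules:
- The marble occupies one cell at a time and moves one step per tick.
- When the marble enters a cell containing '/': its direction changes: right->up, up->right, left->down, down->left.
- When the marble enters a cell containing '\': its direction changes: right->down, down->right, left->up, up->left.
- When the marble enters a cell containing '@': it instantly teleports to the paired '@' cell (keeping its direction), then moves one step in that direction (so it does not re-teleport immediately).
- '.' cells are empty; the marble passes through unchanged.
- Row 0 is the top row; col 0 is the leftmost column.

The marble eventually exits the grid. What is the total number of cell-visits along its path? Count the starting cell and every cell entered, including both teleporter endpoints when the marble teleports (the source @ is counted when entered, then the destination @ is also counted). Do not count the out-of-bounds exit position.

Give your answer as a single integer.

Step 1: enter (2,0), '.' pass, move right to (2,1)
Step 2: enter (2,1), '.' pass, move right to (2,2)
Step 3: enter (2,2), '.' pass, move right to (2,3)
Step 4: enter (2,3), '.' pass, move right to (2,4)
Step 5: enter (2,4), '/' deflects right->up, move up to (1,4)
Step 6: enter (1,4), '/' deflects up->right, move right to (1,5)
Step 7: enter (1,5), '.' pass, move right to (1,6)
Step 8: at (1,6) — EXIT via right edge, pos 1
Path length (cell visits): 7

Answer: 7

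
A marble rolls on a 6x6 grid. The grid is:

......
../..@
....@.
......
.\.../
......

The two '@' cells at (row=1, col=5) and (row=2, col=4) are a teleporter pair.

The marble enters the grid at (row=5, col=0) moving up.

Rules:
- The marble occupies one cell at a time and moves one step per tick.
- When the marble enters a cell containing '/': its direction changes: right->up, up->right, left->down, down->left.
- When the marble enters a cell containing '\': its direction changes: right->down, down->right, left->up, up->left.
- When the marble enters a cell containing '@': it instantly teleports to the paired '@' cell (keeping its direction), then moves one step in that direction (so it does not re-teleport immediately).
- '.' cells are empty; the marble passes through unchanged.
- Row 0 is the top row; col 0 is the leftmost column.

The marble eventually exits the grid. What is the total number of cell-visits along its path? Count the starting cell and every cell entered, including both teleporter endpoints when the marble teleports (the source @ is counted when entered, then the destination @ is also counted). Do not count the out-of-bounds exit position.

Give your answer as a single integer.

Answer: 6

Derivation:
Step 1: enter (5,0), '.' pass, move up to (4,0)
Step 2: enter (4,0), '.' pass, move up to (3,0)
Step 3: enter (3,0), '.' pass, move up to (2,0)
Step 4: enter (2,0), '.' pass, move up to (1,0)
Step 5: enter (1,0), '.' pass, move up to (0,0)
Step 6: enter (0,0), '.' pass, move up to (-1,0)
Step 7: at (-1,0) — EXIT via top edge, pos 0
Path length (cell visits): 6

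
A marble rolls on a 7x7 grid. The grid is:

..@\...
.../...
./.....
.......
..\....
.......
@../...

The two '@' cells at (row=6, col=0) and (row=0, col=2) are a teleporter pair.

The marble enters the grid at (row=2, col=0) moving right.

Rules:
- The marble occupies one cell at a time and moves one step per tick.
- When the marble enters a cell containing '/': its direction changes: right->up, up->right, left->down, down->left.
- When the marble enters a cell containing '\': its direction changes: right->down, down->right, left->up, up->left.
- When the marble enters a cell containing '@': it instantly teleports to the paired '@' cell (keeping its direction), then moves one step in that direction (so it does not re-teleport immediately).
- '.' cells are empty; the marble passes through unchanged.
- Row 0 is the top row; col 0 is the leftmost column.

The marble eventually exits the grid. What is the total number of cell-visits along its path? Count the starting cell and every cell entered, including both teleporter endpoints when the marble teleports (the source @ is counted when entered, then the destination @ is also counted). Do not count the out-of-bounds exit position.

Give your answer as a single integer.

Answer: 4

Derivation:
Step 1: enter (2,0), '.' pass, move right to (2,1)
Step 2: enter (2,1), '/' deflects right->up, move up to (1,1)
Step 3: enter (1,1), '.' pass, move up to (0,1)
Step 4: enter (0,1), '.' pass, move up to (-1,1)
Step 5: at (-1,1) — EXIT via top edge, pos 1
Path length (cell visits): 4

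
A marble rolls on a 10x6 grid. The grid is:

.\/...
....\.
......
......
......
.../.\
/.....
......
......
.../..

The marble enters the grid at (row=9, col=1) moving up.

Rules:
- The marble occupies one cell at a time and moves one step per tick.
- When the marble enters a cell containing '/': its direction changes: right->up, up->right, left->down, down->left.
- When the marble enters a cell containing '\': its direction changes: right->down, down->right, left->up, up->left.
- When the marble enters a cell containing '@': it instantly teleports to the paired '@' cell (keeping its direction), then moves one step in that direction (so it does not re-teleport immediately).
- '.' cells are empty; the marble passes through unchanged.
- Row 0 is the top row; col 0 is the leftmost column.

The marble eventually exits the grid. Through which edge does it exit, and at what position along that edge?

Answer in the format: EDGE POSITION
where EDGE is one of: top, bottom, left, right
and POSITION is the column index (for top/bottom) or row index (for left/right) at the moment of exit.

Answer: left 0

Derivation:
Step 1: enter (9,1), '.' pass, move up to (8,1)
Step 2: enter (8,1), '.' pass, move up to (7,1)
Step 3: enter (7,1), '.' pass, move up to (6,1)
Step 4: enter (6,1), '.' pass, move up to (5,1)
Step 5: enter (5,1), '.' pass, move up to (4,1)
Step 6: enter (4,1), '.' pass, move up to (3,1)
Step 7: enter (3,1), '.' pass, move up to (2,1)
Step 8: enter (2,1), '.' pass, move up to (1,1)
Step 9: enter (1,1), '.' pass, move up to (0,1)
Step 10: enter (0,1), '\' deflects up->left, move left to (0,0)
Step 11: enter (0,0), '.' pass, move left to (0,-1)
Step 12: at (0,-1) — EXIT via left edge, pos 0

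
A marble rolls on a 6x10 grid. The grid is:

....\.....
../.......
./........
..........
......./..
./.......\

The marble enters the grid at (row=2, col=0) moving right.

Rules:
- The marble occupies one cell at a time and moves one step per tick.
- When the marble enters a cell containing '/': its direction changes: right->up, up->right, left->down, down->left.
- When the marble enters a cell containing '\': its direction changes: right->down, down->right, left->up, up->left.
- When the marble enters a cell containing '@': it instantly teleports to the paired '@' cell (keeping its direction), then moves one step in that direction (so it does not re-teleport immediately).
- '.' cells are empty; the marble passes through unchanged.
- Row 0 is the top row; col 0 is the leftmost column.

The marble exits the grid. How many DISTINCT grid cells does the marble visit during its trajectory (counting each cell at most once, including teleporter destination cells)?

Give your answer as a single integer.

Step 1: enter (2,0), '.' pass, move right to (2,1)
Step 2: enter (2,1), '/' deflects right->up, move up to (1,1)
Step 3: enter (1,1), '.' pass, move up to (0,1)
Step 4: enter (0,1), '.' pass, move up to (-1,1)
Step 5: at (-1,1) — EXIT via top edge, pos 1
Distinct cells visited: 4 (path length 4)

Answer: 4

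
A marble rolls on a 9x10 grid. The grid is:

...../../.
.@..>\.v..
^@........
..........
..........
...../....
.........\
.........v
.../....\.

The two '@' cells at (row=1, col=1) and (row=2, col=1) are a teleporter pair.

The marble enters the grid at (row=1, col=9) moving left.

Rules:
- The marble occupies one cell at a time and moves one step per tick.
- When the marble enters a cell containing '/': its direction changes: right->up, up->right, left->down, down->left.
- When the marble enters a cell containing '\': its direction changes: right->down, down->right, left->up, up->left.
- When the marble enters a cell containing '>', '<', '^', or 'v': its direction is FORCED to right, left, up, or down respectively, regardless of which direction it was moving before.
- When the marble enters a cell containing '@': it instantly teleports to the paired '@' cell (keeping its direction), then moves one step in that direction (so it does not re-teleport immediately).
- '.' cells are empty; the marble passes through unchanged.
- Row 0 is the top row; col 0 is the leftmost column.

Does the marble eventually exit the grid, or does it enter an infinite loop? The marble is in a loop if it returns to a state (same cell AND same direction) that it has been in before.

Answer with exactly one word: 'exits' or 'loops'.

Answer: exits

Derivation:
Step 1: enter (1,9), '.' pass, move left to (1,8)
Step 2: enter (1,8), '.' pass, move left to (1,7)
Step 3: enter (1,7), 'v' forces left->down, move down to (2,7)
Step 4: enter (2,7), '.' pass, move down to (3,7)
Step 5: enter (3,7), '.' pass, move down to (4,7)
Step 6: enter (4,7), '.' pass, move down to (5,7)
Step 7: enter (5,7), '.' pass, move down to (6,7)
Step 8: enter (6,7), '.' pass, move down to (7,7)
Step 9: enter (7,7), '.' pass, move down to (8,7)
Step 10: enter (8,7), '.' pass, move down to (9,7)
Step 11: at (9,7) — EXIT via bottom edge, pos 7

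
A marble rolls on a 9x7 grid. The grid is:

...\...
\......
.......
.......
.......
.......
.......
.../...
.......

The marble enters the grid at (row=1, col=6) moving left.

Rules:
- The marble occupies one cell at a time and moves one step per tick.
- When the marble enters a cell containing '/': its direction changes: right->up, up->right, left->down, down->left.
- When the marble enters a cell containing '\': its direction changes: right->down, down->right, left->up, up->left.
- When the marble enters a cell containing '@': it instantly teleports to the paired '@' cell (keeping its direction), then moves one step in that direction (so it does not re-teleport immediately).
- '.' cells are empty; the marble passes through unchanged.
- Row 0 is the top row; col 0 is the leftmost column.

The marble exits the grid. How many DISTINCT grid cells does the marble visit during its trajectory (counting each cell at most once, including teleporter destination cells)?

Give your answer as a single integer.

Step 1: enter (1,6), '.' pass, move left to (1,5)
Step 2: enter (1,5), '.' pass, move left to (1,4)
Step 3: enter (1,4), '.' pass, move left to (1,3)
Step 4: enter (1,3), '.' pass, move left to (1,2)
Step 5: enter (1,2), '.' pass, move left to (1,1)
Step 6: enter (1,1), '.' pass, move left to (1,0)
Step 7: enter (1,0), '\' deflects left->up, move up to (0,0)
Step 8: enter (0,0), '.' pass, move up to (-1,0)
Step 9: at (-1,0) — EXIT via top edge, pos 0
Distinct cells visited: 8 (path length 8)

Answer: 8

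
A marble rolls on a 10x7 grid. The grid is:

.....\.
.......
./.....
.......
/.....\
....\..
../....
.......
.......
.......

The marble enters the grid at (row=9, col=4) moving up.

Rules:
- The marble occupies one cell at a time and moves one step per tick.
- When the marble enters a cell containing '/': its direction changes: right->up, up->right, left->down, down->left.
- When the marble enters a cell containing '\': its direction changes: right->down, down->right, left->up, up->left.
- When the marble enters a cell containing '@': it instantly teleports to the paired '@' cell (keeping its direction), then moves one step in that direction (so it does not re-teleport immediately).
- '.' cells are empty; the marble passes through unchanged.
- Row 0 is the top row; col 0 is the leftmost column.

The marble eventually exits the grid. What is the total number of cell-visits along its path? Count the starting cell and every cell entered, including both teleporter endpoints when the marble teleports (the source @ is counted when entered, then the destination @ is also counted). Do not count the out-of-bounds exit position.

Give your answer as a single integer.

Step 1: enter (9,4), '.' pass, move up to (8,4)
Step 2: enter (8,4), '.' pass, move up to (7,4)
Step 3: enter (7,4), '.' pass, move up to (6,4)
Step 4: enter (6,4), '.' pass, move up to (5,4)
Step 5: enter (5,4), '\' deflects up->left, move left to (5,3)
Step 6: enter (5,3), '.' pass, move left to (5,2)
Step 7: enter (5,2), '.' pass, move left to (5,1)
Step 8: enter (5,1), '.' pass, move left to (5,0)
Step 9: enter (5,0), '.' pass, move left to (5,-1)
Step 10: at (5,-1) — EXIT via left edge, pos 5
Path length (cell visits): 9

Answer: 9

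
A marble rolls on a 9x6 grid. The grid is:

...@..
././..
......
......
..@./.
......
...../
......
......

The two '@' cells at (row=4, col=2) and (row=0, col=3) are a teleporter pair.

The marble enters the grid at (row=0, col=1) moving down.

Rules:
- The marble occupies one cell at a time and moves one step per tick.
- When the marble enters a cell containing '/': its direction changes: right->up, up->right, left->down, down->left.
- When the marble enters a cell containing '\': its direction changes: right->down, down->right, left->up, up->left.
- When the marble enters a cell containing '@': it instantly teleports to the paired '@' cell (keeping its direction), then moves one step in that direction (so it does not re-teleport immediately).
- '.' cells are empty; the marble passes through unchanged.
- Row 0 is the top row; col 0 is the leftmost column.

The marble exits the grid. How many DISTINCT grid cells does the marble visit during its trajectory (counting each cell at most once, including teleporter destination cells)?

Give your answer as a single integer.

Step 1: enter (0,1), '.' pass, move down to (1,1)
Step 2: enter (1,1), '/' deflects down->left, move left to (1,0)
Step 3: enter (1,0), '.' pass, move left to (1,-1)
Step 4: at (1,-1) — EXIT via left edge, pos 1
Distinct cells visited: 3 (path length 3)

Answer: 3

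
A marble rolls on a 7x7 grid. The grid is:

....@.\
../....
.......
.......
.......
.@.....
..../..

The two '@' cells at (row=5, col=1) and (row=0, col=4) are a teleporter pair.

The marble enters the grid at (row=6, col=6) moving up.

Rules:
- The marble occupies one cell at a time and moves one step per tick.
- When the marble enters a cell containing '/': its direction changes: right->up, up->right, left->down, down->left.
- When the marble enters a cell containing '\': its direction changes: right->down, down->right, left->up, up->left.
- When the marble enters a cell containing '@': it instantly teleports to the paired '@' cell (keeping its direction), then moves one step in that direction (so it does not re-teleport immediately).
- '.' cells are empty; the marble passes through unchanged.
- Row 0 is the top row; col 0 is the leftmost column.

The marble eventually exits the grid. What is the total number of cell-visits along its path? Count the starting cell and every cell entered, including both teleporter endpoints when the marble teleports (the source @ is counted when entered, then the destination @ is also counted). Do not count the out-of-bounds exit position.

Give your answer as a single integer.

Answer: 11

Derivation:
Step 1: enter (6,6), '.' pass, move up to (5,6)
Step 2: enter (5,6), '.' pass, move up to (4,6)
Step 3: enter (4,6), '.' pass, move up to (3,6)
Step 4: enter (3,6), '.' pass, move up to (2,6)
Step 5: enter (2,6), '.' pass, move up to (1,6)
Step 6: enter (1,6), '.' pass, move up to (0,6)
Step 7: enter (0,6), '\' deflects up->left, move left to (0,5)
Step 8: enter (0,5), '.' pass, move left to (0,4)
Step 9: enter (0,4), '@' teleport (0,4)->(5,1), also enter (5,1), move left to (5,0)
Step 10: enter (5,0), '.' pass, move left to (5,-1)
Step 11: at (5,-1) — EXIT via left edge, pos 5
Path length (cell visits): 11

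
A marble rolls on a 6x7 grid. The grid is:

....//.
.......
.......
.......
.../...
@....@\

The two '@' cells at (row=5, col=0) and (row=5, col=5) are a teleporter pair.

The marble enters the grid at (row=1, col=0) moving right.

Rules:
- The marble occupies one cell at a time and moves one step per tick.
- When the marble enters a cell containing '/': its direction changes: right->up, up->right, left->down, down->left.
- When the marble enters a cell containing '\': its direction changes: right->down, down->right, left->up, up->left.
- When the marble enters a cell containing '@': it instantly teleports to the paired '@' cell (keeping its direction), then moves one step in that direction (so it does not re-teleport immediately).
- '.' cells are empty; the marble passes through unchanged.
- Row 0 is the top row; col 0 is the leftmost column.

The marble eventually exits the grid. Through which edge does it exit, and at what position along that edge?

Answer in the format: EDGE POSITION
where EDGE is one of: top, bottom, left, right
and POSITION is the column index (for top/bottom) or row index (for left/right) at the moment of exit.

Answer: right 1

Derivation:
Step 1: enter (1,0), '.' pass, move right to (1,1)
Step 2: enter (1,1), '.' pass, move right to (1,2)
Step 3: enter (1,2), '.' pass, move right to (1,3)
Step 4: enter (1,3), '.' pass, move right to (1,4)
Step 5: enter (1,4), '.' pass, move right to (1,5)
Step 6: enter (1,5), '.' pass, move right to (1,6)
Step 7: enter (1,6), '.' pass, move right to (1,7)
Step 8: at (1,7) — EXIT via right edge, pos 1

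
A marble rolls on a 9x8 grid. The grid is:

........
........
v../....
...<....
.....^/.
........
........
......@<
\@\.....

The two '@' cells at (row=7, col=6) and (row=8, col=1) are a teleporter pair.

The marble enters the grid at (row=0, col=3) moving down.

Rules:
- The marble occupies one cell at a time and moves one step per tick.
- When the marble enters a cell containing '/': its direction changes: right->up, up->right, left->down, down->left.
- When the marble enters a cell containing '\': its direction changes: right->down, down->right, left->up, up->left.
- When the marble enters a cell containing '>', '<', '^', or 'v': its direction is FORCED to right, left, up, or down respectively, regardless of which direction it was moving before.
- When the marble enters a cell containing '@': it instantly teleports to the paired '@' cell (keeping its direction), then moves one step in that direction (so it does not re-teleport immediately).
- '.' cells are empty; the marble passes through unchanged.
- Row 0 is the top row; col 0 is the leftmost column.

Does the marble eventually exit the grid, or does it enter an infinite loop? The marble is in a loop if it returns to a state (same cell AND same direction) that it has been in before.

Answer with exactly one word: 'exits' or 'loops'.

Answer: loops

Derivation:
Step 1: enter (0,3), '.' pass, move down to (1,3)
Step 2: enter (1,3), '.' pass, move down to (2,3)
Step 3: enter (2,3), '/' deflects down->left, move left to (2,2)
Step 4: enter (2,2), '.' pass, move left to (2,1)
Step 5: enter (2,1), '.' pass, move left to (2,0)
Step 6: enter (2,0), 'v' forces left->down, move down to (3,0)
Step 7: enter (3,0), '.' pass, move down to (4,0)
Step 8: enter (4,0), '.' pass, move down to (5,0)
Step 9: enter (5,0), '.' pass, move down to (6,0)
Step 10: enter (6,0), '.' pass, move down to (7,0)
Step 11: enter (7,0), '.' pass, move down to (8,0)
Step 12: enter (8,0), '\' deflects down->right, move right to (8,1)
Step 13: enter (8,1), '@' teleport (8,1)->(7,6), also enter (7,6), move right to (7,7)
Step 14: enter (7,7), '<' forces right->left, move left to (7,6)
Step 15: enter (7,6), '@' teleport (7,6)->(8,1), also enter (8,1), move left to (8,0)
Step 16: enter (8,0), '\' deflects left->up, move up to (7,0)
Step 17: enter (7,0), '.' pass, move up to (6,0)
Step 18: enter (6,0), '.' pass, move up to (5,0)
Step 19: enter (5,0), '.' pass, move up to (4,0)
Step 20: enter (4,0), '.' pass, move up to (3,0)
Step 21: enter (3,0), '.' pass, move up to (2,0)
Step 22: enter (2,0), 'v' forces up->down, move down to (3,0)
Step 23: at (3,0) dir=down — LOOP DETECTED (seen before)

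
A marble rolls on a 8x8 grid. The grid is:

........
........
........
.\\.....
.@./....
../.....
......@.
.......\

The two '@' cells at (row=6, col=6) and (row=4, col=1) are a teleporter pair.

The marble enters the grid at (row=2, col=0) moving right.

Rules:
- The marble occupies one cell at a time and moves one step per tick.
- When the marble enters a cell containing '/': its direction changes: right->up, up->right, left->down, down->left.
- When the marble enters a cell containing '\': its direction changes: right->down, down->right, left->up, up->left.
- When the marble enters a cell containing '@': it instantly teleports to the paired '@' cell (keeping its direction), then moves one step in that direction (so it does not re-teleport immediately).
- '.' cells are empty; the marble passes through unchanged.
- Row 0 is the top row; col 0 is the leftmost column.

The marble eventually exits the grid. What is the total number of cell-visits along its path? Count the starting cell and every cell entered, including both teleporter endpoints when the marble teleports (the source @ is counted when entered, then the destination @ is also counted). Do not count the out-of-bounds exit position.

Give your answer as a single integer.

Answer: 8

Derivation:
Step 1: enter (2,0), '.' pass, move right to (2,1)
Step 2: enter (2,1), '.' pass, move right to (2,2)
Step 3: enter (2,2), '.' pass, move right to (2,3)
Step 4: enter (2,3), '.' pass, move right to (2,4)
Step 5: enter (2,4), '.' pass, move right to (2,5)
Step 6: enter (2,5), '.' pass, move right to (2,6)
Step 7: enter (2,6), '.' pass, move right to (2,7)
Step 8: enter (2,7), '.' pass, move right to (2,8)
Step 9: at (2,8) — EXIT via right edge, pos 2
Path length (cell visits): 8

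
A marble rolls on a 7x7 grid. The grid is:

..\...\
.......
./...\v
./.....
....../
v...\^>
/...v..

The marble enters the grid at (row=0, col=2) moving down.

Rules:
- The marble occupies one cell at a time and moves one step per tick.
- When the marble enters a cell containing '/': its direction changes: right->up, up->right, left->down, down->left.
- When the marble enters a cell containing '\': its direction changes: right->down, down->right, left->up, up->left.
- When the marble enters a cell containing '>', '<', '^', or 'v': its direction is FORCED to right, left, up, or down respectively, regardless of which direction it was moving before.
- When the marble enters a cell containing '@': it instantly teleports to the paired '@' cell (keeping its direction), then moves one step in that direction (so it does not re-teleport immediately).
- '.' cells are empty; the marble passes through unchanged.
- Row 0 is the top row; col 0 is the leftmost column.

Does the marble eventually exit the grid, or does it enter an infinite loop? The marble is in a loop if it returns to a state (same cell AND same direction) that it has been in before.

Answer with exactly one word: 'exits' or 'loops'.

Answer: exits

Derivation:
Step 1: enter (0,2), '\' deflects down->right, move right to (0,3)
Step 2: enter (0,3), '.' pass, move right to (0,4)
Step 3: enter (0,4), '.' pass, move right to (0,5)
Step 4: enter (0,5), '.' pass, move right to (0,6)
Step 5: enter (0,6), '\' deflects right->down, move down to (1,6)
Step 6: enter (1,6), '.' pass, move down to (2,6)
Step 7: enter (2,6), 'v' forces down->down, move down to (3,6)
Step 8: enter (3,6), '.' pass, move down to (4,6)
Step 9: enter (4,6), '/' deflects down->left, move left to (4,5)
Step 10: enter (4,5), '.' pass, move left to (4,4)
Step 11: enter (4,4), '.' pass, move left to (4,3)
Step 12: enter (4,3), '.' pass, move left to (4,2)
Step 13: enter (4,2), '.' pass, move left to (4,1)
Step 14: enter (4,1), '.' pass, move left to (4,0)
Step 15: enter (4,0), '.' pass, move left to (4,-1)
Step 16: at (4,-1) — EXIT via left edge, pos 4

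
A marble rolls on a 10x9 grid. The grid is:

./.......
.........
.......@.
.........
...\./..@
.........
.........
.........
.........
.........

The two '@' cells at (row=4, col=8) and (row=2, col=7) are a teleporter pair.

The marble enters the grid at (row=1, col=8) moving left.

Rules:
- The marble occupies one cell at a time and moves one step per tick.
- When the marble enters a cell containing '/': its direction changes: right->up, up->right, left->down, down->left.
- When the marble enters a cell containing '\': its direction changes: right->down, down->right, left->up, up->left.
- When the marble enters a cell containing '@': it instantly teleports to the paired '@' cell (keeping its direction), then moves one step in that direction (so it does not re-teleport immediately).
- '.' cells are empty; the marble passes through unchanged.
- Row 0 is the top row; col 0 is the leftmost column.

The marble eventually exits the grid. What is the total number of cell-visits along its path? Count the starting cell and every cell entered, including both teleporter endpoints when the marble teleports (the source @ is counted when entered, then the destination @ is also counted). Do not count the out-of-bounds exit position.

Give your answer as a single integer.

Step 1: enter (1,8), '.' pass, move left to (1,7)
Step 2: enter (1,7), '.' pass, move left to (1,6)
Step 3: enter (1,6), '.' pass, move left to (1,5)
Step 4: enter (1,5), '.' pass, move left to (1,4)
Step 5: enter (1,4), '.' pass, move left to (1,3)
Step 6: enter (1,3), '.' pass, move left to (1,2)
Step 7: enter (1,2), '.' pass, move left to (1,1)
Step 8: enter (1,1), '.' pass, move left to (1,0)
Step 9: enter (1,0), '.' pass, move left to (1,-1)
Step 10: at (1,-1) — EXIT via left edge, pos 1
Path length (cell visits): 9

Answer: 9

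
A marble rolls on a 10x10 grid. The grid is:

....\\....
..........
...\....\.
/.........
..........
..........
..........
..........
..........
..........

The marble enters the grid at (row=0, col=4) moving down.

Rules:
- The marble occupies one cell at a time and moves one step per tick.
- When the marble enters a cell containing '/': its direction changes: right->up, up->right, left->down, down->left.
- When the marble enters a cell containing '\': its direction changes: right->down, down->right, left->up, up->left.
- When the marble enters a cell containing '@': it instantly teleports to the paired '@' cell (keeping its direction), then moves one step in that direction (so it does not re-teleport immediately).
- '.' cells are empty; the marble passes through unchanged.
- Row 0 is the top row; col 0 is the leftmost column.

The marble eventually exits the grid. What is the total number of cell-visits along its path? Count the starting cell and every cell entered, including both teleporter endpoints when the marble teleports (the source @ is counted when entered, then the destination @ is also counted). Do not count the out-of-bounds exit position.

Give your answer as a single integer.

Step 1: enter (0,4), '\' deflects down->right, move right to (0,5)
Step 2: enter (0,5), '\' deflects right->down, move down to (1,5)
Step 3: enter (1,5), '.' pass, move down to (2,5)
Step 4: enter (2,5), '.' pass, move down to (3,5)
Step 5: enter (3,5), '.' pass, move down to (4,5)
Step 6: enter (4,5), '.' pass, move down to (5,5)
Step 7: enter (5,5), '.' pass, move down to (6,5)
Step 8: enter (6,5), '.' pass, move down to (7,5)
Step 9: enter (7,5), '.' pass, move down to (8,5)
Step 10: enter (8,5), '.' pass, move down to (9,5)
Step 11: enter (9,5), '.' pass, move down to (10,5)
Step 12: at (10,5) — EXIT via bottom edge, pos 5
Path length (cell visits): 11

Answer: 11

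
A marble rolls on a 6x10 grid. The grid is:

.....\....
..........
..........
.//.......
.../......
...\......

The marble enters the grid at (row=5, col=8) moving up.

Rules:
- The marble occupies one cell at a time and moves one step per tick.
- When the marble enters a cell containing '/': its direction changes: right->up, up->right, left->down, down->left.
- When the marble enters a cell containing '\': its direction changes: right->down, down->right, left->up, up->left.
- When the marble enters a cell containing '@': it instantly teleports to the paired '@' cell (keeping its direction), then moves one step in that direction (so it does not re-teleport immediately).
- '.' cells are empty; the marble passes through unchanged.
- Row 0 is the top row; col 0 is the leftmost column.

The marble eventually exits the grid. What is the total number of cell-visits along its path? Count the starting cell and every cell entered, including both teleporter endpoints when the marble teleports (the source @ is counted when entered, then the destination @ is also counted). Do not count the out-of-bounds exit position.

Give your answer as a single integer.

Step 1: enter (5,8), '.' pass, move up to (4,8)
Step 2: enter (4,8), '.' pass, move up to (3,8)
Step 3: enter (3,8), '.' pass, move up to (2,8)
Step 4: enter (2,8), '.' pass, move up to (1,8)
Step 5: enter (1,8), '.' pass, move up to (0,8)
Step 6: enter (0,8), '.' pass, move up to (-1,8)
Step 7: at (-1,8) — EXIT via top edge, pos 8
Path length (cell visits): 6

Answer: 6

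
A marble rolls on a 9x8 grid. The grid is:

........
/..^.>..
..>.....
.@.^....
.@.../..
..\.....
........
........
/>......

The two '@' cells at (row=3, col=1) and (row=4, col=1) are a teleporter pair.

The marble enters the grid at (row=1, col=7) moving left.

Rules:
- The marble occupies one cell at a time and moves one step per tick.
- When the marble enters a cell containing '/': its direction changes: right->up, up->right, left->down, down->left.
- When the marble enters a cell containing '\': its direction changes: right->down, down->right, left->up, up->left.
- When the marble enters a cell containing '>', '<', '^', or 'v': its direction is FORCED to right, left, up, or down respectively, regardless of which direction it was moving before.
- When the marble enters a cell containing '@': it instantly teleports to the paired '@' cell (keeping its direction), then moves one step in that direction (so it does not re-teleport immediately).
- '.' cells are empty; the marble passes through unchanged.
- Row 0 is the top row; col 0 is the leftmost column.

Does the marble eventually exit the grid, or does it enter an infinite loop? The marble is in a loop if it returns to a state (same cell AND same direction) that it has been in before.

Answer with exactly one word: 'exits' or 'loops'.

Step 1: enter (1,7), '.' pass, move left to (1,6)
Step 2: enter (1,6), '.' pass, move left to (1,5)
Step 3: enter (1,5), '>' forces left->right, move right to (1,6)
Step 4: enter (1,6), '.' pass, move right to (1,7)
Step 5: enter (1,7), '.' pass, move right to (1,8)
Step 6: at (1,8) — EXIT via right edge, pos 1

Answer: exits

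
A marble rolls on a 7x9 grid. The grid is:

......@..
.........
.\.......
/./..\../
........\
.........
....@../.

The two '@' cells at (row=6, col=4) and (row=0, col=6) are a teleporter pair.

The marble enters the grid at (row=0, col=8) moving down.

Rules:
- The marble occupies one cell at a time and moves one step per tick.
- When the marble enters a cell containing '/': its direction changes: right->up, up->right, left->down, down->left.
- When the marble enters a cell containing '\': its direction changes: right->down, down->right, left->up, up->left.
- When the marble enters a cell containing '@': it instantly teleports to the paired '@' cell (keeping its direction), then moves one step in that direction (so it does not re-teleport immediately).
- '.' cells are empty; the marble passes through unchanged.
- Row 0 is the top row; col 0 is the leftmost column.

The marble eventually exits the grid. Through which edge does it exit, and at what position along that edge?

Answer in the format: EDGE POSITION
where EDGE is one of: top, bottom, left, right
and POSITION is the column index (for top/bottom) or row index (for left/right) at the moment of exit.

Answer: top 5

Derivation:
Step 1: enter (0,8), '.' pass, move down to (1,8)
Step 2: enter (1,8), '.' pass, move down to (2,8)
Step 3: enter (2,8), '.' pass, move down to (3,8)
Step 4: enter (3,8), '/' deflects down->left, move left to (3,7)
Step 5: enter (3,7), '.' pass, move left to (3,6)
Step 6: enter (3,6), '.' pass, move left to (3,5)
Step 7: enter (3,5), '\' deflects left->up, move up to (2,5)
Step 8: enter (2,5), '.' pass, move up to (1,5)
Step 9: enter (1,5), '.' pass, move up to (0,5)
Step 10: enter (0,5), '.' pass, move up to (-1,5)
Step 11: at (-1,5) — EXIT via top edge, pos 5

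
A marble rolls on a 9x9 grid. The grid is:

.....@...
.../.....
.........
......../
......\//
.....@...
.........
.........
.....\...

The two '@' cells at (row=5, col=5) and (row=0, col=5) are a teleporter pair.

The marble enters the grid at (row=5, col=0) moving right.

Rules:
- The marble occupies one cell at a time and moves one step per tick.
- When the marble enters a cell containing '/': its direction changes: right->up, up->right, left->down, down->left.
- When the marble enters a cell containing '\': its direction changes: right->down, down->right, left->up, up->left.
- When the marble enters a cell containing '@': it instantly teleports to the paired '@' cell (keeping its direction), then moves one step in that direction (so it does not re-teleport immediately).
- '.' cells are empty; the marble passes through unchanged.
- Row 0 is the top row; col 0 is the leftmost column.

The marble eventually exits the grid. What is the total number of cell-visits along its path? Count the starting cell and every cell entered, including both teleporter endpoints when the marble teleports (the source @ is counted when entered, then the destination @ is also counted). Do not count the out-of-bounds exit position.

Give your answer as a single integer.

Step 1: enter (5,0), '.' pass, move right to (5,1)
Step 2: enter (5,1), '.' pass, move right to (5,2)
Step 3: enter (5,2), '.' pass, move right to (5,3)
Step 4: enter (5,3), '.' pass, move right to (5,4)
Step 5: enter (5,4), '.' pass, move right to (5,5)
Step 6: enter (5,5), '@' teleport (5,5)->(0,5), also enter (0,5), move right to (0,6)
Step 7: enter (0,6), '.' pass, move right to (0,7)
Step 8: enter (0,7), '.' pass, move right to (0,8)
Step 9: enter (0,8), '.' pass, move right to (0,9)
Step 10: at (0,9) — EXIT via right edge, pos 0
Path length (cell visits): 10

Answer: 10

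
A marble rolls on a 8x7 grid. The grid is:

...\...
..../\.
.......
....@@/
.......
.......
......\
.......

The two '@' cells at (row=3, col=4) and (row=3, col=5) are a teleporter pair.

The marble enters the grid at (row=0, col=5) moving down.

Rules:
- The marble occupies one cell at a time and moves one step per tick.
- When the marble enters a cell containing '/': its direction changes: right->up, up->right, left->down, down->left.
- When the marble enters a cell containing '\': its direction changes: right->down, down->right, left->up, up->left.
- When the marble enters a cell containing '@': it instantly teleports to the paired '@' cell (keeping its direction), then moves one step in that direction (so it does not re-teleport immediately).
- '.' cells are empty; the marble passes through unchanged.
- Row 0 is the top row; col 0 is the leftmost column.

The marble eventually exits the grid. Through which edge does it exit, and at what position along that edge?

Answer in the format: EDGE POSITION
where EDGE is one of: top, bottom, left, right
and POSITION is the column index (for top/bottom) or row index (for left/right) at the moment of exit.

Answer: right 1

Derivation:
Step 1: enter (0,5), '.' pass, move down to (1,5)
Step 2: enter (1,5), '\' deflects down->right, move right to (1,6)
Step 3: enter (1,6), '.' pass, move right to (1,7)
Step 4: at (1,7) — EXIT via right edge, pos 1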